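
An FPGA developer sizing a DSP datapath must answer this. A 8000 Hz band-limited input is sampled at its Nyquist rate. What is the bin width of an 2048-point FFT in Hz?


Step 1 — Nyquist sampling rate:
fs = 2 * fmax = 2 * 8000 = 16000 Hz

Step 2 — DFT bin spacing:
df = fs / N = 16000 / 2048 = 7.8125 Hz

7.8125 Hz


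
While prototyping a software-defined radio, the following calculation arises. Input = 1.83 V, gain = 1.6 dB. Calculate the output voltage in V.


Output voltage from dB gain:
V_out = V_in * 10^(gain_dB / 20)
      = 1.83 * 10^(1.6 / 20)
      = 1.83 * 1.202264
      = 2.2001 V

2.2001 V


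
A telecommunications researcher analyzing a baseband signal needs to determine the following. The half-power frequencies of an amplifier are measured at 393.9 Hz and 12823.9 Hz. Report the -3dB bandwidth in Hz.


Bandwidth is the difference of -3dB frequencies:
BW = f_high - f_low
   = 12823.9 - 393.9
   = 12430.0 Hz

12430.0 Hz


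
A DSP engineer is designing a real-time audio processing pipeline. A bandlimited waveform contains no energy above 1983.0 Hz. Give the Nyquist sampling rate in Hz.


The Nyquist rate is twice the maximum frequency component.
fs_min = 2 * fmax
      = 2 * 1983.0
      = 3966.0 Hz

3966.0


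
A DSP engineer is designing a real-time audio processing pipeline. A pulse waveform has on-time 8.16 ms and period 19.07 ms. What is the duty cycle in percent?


Duty cycle as a percentage:
DC = (t_on / T) * 100
   = (8.16 / 19.07) * 100
   = 0.427897 * 100
   = 42.79 %

42.79 %


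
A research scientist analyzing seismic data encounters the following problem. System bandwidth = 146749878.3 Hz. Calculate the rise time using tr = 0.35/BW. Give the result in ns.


Rise time from bandwidth relationship:
tr = 0.35 / BW
   = 0.35 / 146749878.3
   = 2.385010496e-09 s
   = 2.385 ns

2.385 ns


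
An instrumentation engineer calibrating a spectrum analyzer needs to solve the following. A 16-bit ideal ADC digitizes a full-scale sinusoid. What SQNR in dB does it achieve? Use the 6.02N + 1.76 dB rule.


Theoretical SNR for a full-scale sinusoid:
SNR = 6.02 * N + 1.76
    = 6.02 * 16 + 1.76
    = 96.32 + 1.76
    = 98.08 dB

98.08 dB


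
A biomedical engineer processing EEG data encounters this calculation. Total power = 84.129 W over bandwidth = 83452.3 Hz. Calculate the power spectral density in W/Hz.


Power spectral density:
PSD = P / BW
    = 84.129 / 83452.3
    = 0.00100811 W/Hz

0.00100811 W/Hz


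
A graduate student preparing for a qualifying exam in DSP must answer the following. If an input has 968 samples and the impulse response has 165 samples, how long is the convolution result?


Linear convolution output length:
L = N + M - 1
  = 968 + 165 - 1
  = 1132 samples

1132


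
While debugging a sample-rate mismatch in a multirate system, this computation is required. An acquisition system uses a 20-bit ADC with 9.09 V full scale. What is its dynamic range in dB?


Dynamic range from full-scale to LSB:
V_min = V_max / 2^bits = 9.09 / 2^20
DR = 20 * log10(V_max / V_min)
   = 20 * log10(2^20)
   = 20 * 20 * log10(2)
   = 120.41 dB

120.41 dB


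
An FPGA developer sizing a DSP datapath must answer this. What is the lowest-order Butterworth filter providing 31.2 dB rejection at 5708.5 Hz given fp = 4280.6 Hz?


Butterworth filter order formula:
n = log10(10^(A/10) - 1) / (2 * log10(f_stop/f_pass))
10^(31.2/10) - 1 = 1317.2567
f_stop/f_pass = 5708.5 / 4280.6 = 1.3336
n = 12.4769 -> ceil = 13

13


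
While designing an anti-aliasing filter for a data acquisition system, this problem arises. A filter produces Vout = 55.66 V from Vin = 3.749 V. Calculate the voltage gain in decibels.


Voltage gain in dB:
G = 20 * log10(Vout / Vin)
  = 20 * log10(55.66 / 3.749)
  = 20 * log10(14.846626)
  = 20 * 1.171628
  = 23.43 dB

23.43 dB


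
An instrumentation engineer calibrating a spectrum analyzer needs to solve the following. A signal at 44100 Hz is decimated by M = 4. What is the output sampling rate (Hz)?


Decimation reduces the sample rate:
fs_out = fs_in / M
       = 44100 / 4
       = 11025.0 Hz

11025.0 Hz


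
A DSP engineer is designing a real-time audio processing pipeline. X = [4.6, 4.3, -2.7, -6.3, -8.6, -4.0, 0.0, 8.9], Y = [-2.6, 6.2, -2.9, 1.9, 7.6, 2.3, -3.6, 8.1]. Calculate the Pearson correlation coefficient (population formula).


Pearson correlation coefficient (population):
r = cov(X,Y) / (std(X) * std(Y))
Mean X = -0.475, Mean Y = 2.125
Cov(X,Y) = 2.020625
Std(X) = 5.634658, Std(Y) = 4.50992
r = 0.0795

0.0795


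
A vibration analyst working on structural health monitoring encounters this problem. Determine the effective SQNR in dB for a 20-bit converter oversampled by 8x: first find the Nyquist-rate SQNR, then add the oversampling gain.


Step 1 — baseline SQNR at Nyquist:
SQNR_base = 6.02*N + 1.76
          = 6.02*20 + 1.76
          = 122.16 dB

Step 2 — oversampling processing gain:
G = 10*log10(OSR) = 10*log10(8) = 9.03 dB

Step 3 — total:
SQNR_total = 122.16 + 9.03 = 131.19 dB

Base SQNR = 122.16 dB; oversampled SQNR = 131.19 dB


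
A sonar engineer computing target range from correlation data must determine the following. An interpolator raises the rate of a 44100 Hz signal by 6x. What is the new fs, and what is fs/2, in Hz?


Step 1 — output sample rate after interpolation by L:
fs_out = L * fs_in = 6 * 44100 = 264600 Hz

Step 2 — Nyquist frequency of the output stream:
f_Nyq = fs_out / 2 = 264600 / 2 = 132300.0 Hz

fs_out = 264600 Hz; f_Nyquist = 132300.0 Hz


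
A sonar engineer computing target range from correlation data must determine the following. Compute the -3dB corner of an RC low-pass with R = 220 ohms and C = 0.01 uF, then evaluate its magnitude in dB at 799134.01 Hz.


Step 1 — cutoff frequency:
fc = 1 / (2*pi*R*C)
C = 0.01 uF = 1e-08 F
fc = 1 / (2*pi*220*1e-08)
   = 72343.156 Hz

Step 2 — magnitude at f = 799134.01 Hz:
|H(f)| = 1 / sqrt(1 + (f/fc)^2)
f/fc = 799134.01 / 72343.156 = 11.046436
|H| = 1 / sqrt(1 + 122.023748) = 0.0901583
|H|_dB = 20*log10(0.0901583) = -20.9 dB

fc = 72343.156 Hz; |H(799134.01 Hz)| = -20.9 dB


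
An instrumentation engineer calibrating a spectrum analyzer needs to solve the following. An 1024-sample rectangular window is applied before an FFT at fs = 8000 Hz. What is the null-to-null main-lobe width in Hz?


Main lobe width for a rectangular window:
Width = 2 * fs / N
      = 2 * 8000 / 1024
      = 16000 / 1024
      = 15.625 Hz

15.625 Hz


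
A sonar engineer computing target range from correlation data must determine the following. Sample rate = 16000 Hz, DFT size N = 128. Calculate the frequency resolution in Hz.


DFT frequency resolution:
df = fs / N
   = 16000 / 128
   = 125.0 Hz

125.0 Hz


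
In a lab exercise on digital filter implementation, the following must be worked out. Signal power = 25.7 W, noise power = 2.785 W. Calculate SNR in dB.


SNR in decibels:
SNR = 10 * log10(Ps / Pn)
    = 10 * log10(25.7 / 2.785)
    = 10 * log10(9.228)
    = 10 * 0.9651
    = 9.65 dB

9.65 dB


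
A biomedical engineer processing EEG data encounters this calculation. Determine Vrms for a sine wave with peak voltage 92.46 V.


RMS voltage for a sinusoidal waveform:
V_rms = V_peak / sqrt(2)
      = 92.46 / 1.414214
      = 65.379 V

65.379 V


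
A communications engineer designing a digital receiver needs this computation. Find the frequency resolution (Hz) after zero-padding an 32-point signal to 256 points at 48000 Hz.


Frequency resolution after zero-padding:
N_padded = 32 * 8 = 256
df = fs / N_padded
   = 48000 / 256
   = 187.5 Hz

187.5 Hz


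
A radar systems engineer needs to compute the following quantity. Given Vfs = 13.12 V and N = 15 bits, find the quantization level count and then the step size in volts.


Step 1 — number of quantization levels:
L = 2^N = 2^15 = 32768

Step 2 — LSB step size:
delta = Vfs / L
      = 13.12 / 32768
      = 0.00040039 V

Levels = 32768; step size = 0.00040039 V


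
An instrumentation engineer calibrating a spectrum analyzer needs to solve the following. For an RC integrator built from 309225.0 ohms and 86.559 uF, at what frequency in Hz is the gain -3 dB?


Cutoff frequency of a first-order RC filter:
fc = 1 / (2 * pi * R * C)
C = 86.559 uF = 8.6559e-05 F
fc = 1 / (2 * pi * 309225.0 * 8.6559e-05)
   = 1 / 168.17703713761
   = 0.005946 Hz

0.005946 Hz


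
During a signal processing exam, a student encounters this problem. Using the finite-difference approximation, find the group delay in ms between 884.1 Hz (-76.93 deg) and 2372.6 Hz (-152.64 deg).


Group delay from phase difference:
tau = -d(phi)/d(omega)
d(phi) = -75.71 deg = -1.321389 rad
d(omega) = 2*pi*(2372.6 - 884.1) = 9352.5213 rad/s
tau = -(-1.321389) / 9352.5213
    = 0.1413 ms

0.1413 ms


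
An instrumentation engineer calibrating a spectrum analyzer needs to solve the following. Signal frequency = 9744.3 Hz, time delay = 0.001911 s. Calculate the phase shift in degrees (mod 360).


Phase shift from frequency and time delay:
phi = 360 * f * t_delay
    = 360 * 9744.3 * 0.001911
    = 6703.69 degrees
    mod 360 = 223.69 degrees

223.69 degrees


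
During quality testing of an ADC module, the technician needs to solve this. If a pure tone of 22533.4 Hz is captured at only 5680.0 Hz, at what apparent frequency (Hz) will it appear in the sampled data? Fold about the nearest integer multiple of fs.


Compute the nearest integer multiple of fs to the signal:
n = round(22533.4 / 5680.0) = 4
f_alias = |22533.4 - 4 * 5680.0|
        = |22533.4 - 22720.0|
        = 186.6 Hz

186.6


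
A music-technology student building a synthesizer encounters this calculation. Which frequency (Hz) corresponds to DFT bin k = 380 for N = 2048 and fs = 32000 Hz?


Frequency of DFT bin k:
f_k = k * fs / N
    = 380 * 32000 / 2048
    = 12160000 / 2048
    = 5937.5 Hz

5937.5 Hz


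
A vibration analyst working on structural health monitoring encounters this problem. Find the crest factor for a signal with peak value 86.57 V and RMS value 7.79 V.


Crest factor is the ratio of peak to RMS:
CF = V_peak / V_rms
   = 86.57 / 7.79
   = 11.113

11.113


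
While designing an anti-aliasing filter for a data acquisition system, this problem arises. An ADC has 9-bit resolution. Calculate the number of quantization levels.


Number of quantization levels = 2^N
= 2^9
= 512

512


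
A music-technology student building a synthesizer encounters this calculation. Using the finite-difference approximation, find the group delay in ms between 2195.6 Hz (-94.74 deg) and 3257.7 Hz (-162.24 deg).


Group delay from phase difference:
tau = -d(phi)/d(omega)
d(phi) = -67.5 deg = -1.178097 rad
d(omega) = 2*pi*(3257.7 - 2195.6) = 6673.3711 rad/s
tau = -(-1.178097) / 6673.3711
    = 0.1765 ms

0.1765 ms


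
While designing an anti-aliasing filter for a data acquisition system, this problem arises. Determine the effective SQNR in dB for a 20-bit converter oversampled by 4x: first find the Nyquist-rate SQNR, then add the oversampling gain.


Step 1 — baseline SQNR at Nyquist:
SQNR_base = 6.02*N + 1.76
          = 6.02*20 + 1.76
          = 122.16 dB

Step 2 — oversampling processing gain:
G = 10*log10(OSR) = 10*log10(4) = 6.02 dB

Step 3 — total:
SQNR_total = 122.16 + 6.02 = 128.18 dB

Base SQNR = 122.16 dB; oversampled SQNR = 128.18 dB


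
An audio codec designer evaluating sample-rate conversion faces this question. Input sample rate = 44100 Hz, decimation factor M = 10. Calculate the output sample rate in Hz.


Decimation reduces the sample rate:
fs_out = fs_in / M
       = 44100 / 10
       = 4410.0 Hz

4410.0 Hz


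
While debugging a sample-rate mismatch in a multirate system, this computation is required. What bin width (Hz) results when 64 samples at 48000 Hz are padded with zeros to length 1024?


Frequency resolution after zero-padding:
N_padded = 64 * 16 = 1024
df = fs / N_padded
   = 48000 / 1024
   = 46.875 Hz

46.875 Hz


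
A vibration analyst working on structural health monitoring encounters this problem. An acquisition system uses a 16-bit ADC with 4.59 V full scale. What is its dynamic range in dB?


Dynamic range from full-scale to LSB:
V_min = V_max / 2^bits = 4.59 / 2^16
DR = 20 * log10(V_max / V_min)
   = 20 * log10(2^16)
   = 20 * 16 * log10(2)
   = 96.33 dB

96.33 dB


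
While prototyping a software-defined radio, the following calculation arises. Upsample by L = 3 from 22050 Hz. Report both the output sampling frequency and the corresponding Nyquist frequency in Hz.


Step 1 — output sample rate after interpolation by L:
fs_out = L * fs_in = 3 * 22050 = 66150 Hz

Step 2 — Nyquist frequency of the output stream:
f_Nyq = fs_out / 2 = 66150 / 2 = 33075.0 Hz

fs_out = 66150 Hz; f_Nyquist = 33075.0 Hz


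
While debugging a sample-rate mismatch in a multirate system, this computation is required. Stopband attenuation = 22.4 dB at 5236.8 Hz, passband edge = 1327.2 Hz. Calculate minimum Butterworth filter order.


Butterworth filter order formula:
n = log10(10^(A/10) - 1) / (2 * log10(f_stop/f_pass))
10^(22.4/10) - 1 = 172.7801
f_stop/f_pass = 5236.8 / 1327.2 = 3.9458
n = 1.8767 -> ceil = 2

2


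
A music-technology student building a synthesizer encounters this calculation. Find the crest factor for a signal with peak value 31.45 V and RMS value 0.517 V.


Crest factor is the ratio of peak to RMS:
CF = V_peak / V_rms
   = 31.45 / 0.517
   = 60.8317

60.8317


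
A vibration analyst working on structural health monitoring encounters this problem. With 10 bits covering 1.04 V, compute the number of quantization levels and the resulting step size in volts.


Step 1 — number of quantization levels:
L = 2^N = 2^10 = 1024

Step 2 — LSB step size:
delta = Vfs / L
      = 1.04 / 1024
      = 0.00101563 V

Levels = 1024; step size = 0.00101563 V


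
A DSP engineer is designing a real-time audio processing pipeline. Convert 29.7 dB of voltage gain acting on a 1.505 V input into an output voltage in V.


Output voltage from dB gain:
V_out = V_in * 10^(gain_dB / 20)
      = 1.505 * 10^(29.7 / 20)
      = 1.505 * 30.549211
      = 45.9766 V

45.9766 V


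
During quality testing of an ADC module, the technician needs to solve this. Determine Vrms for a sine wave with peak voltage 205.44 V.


RMS voltage for a sinusoidal waveform:
V_rms = V_peak / sqrt(2)
      = 205.44 / 1.414214
      = 145.268 V

145.268 V


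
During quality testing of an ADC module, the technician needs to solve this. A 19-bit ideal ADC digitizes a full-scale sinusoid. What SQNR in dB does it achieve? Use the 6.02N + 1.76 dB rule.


Theoretical SNR for a full-scale sinusoid:
SNR = 6.02 * N + 1.76
    = 6.02 * 19 + 1.76
    = 114.38 + 1.76
    = 116.14 dB

116.14 dB


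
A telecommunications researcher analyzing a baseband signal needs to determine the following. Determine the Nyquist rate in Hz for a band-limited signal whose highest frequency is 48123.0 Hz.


The Nyquist rate is twice the maximum frequency component.
fs_min = 2 * fmax
      = 2 * 48123.0
      = 96246.0 Hz

96246.0


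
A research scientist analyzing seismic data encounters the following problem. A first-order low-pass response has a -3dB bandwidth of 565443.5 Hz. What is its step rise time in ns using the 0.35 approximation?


Rise time from bandwidth relationship:
tr = 0.35 / BW
   = 0.35 / 565443.5
   = 6.189831522e-07 s
   = 618.9832 ns

618.9832 ns


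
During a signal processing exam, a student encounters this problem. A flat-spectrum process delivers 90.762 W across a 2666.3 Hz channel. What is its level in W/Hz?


Power spectral density:
PSD = P / BW
    = 90.762 / 2666.3
    = 0.03404043 W/Hz

0.03404043 W/Hz


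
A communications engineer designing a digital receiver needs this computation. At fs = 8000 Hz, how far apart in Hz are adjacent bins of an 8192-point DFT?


DFT frequency resolution:
df = fs / N
   = 8000 / 8192
   = 0.9766 Hz

0.9766 Hz


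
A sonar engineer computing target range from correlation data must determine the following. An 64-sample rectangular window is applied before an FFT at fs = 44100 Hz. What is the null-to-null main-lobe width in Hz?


Main lobe width for a rectangular window:
Width = 2 * fs / N
      = 2 * 44100 / 64
      = 88200 / 64
      = 1378.125 Hz

1378.125 Hz


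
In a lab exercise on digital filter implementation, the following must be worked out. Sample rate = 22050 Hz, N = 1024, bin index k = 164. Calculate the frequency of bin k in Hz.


Frequency of DFT bin k:
f_k = k * fs / N
    = 164 * 22050 / 1024
    = 3616200 / 1024
    = 3531.445 Hz

3531.445 Hz


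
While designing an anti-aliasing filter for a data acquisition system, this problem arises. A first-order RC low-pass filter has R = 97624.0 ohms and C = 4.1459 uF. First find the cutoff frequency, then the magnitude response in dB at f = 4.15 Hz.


Step 1 — cutoff frequency:
fc = 1 / (2*pi*R*C)
C = 4.1459 uF = 4.1459e-06 F
fc = 1 / (2*pi*97624.0*4.1459e-06)
   = 0.393228 Hz

Step 2 — magnitude at f = 4.15 Hz:
|H(f)| = 1 / sqrt(1 + (f/fc)^2)
f/fc = 4.15 / 0.393228 = 10.553674
|H| = 1 / sqrt(1 + 111.380035) = 0.0943312
|H|_dB = 20*log10(0.0943312) = -20.51 dB

fc = 0.393228 Hz; |H(4.15 Hz)| = -20.51 dB


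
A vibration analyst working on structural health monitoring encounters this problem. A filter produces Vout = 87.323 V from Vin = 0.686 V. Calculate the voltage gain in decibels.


Voltage gain in dB:
G = 20 * log10(Vout / Vin)
  = 20 * log10(87.323 / 0.686)
  = 20 * log10(127.293003)
  = 20 * 2.104805
  = 42.1 dB

42.1 dB


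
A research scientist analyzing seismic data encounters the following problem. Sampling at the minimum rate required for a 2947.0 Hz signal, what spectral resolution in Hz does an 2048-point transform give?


Step 1 — Nyquist sampling rate:
fs = 2 * fmax = 2 * 2947.0 = 5894.0 Hz

Step 2 — DFT bin spacing:
df = fs / N = 5894.0 / 2048 = 2.8779 Hz

2.8779 Hz


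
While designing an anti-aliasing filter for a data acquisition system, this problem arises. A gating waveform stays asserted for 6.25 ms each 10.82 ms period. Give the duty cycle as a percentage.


Duty cycle as a percentage:
DC = (t_on / T) * 100
   = (6.25 / 10.82) * 100
   = 0.577634 * 100
   = 57.76 %

57.76 %


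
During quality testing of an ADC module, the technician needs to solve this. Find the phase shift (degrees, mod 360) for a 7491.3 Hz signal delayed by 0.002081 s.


Phase shift from frequency and time delay:
phi = 360 * f * t_delay
    = 360 * 7491.3 * 0.002081
    = 5612.18 degrees
    mod 360 = 212.18 degrees

212.18 degrees


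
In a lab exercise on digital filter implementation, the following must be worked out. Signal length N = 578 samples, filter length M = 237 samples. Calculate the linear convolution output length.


Linear convolution output length:
L = N + M - 1
  = 578 + 237 - 1
  = 814 samples

814


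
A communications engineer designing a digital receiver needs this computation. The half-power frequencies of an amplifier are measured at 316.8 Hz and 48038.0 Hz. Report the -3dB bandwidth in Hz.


Bandwidth is the difference of -3dB frequencies:
BW = f_high - f_low
   = 48038.0 - 316.8
   = 47721.2 Hz

47721.2 Hz


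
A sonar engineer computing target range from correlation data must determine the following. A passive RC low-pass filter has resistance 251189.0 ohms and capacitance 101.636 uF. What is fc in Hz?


Cutoff frequency of a first-order RC filter:
fc = 1 / (2 * pi * R * C)
C = 101.636 uF = 0.000101636 F
fc = 1 / (2 * pi * 251189.0 * 0.000101636)
   = 1 / 160.40874828034
   = 0.006234 Hz

0.006234 Hz


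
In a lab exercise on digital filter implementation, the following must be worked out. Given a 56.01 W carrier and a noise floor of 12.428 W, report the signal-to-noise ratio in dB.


SNR in decibels:
SNR = 10 * log10(Ps / Pn)
    = 10 * log10(56.01 / 12.428)
    = 10 * log10(4.5068)
    = 10 * 0.6539
    = 6.54 dB

6.54 dB


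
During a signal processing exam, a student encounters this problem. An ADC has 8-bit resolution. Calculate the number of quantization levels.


Number of quantization levels = 2^N
= 2^8
= 256

256


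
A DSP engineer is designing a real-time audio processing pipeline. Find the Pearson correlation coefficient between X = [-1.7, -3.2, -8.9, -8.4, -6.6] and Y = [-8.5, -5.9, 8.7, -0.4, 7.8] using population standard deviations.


Pearson correlation coefficient (population):
r = cov(X,Y) / (std(X) * std(Y))
Mean X = -5.76, Mean Y = 0.34
Cov(X,Y) = -16.4856
Std(X) = 2.848579, Std(Y) = 6.973837
r = -0.8299

-0.8299


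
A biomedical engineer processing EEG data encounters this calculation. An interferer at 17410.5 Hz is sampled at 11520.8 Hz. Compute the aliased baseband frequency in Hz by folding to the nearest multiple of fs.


Compute the nearest integer multiple of fs to the signal:
n = round(17410.5 / 11520.8) = 2
f_alias = |17410.5 - 2 * 11520.8|
        = |17410.5 - 23041.6|
        = 5631.1 Hz

5631.1


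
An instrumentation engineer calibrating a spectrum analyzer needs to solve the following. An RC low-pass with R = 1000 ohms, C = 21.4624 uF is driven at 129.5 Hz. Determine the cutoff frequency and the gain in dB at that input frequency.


Step 1 — cutoff frequency:
fc = 1 / (2*pi*R*C)
C = 21.4624 uF = 2.14624e-05 F
fc = 1 / (2*pi*1000*2.14624e-05)
   = 7.41552 Hz

Step 2 — magnitude at f = 129.5 Hz:
|H(f)| = 1 / sqrt(1 + (f/fc)^2)
f/fc = 129.5 / 7.41552 = 17.463374
|H| = 1 / sqrt(1 + 304.969431) = 0.0571691
|H|_dB = 20*log10(0.0571691) = -24.86 dB

fc = 7.41552 Hz; |H(129.5 Hz)| = -24.86 dB


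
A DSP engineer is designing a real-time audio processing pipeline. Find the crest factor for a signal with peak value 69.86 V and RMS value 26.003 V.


Crest factor is the ratio of peak to RMS:
CF = V_peak / V_rms
   = 69.86 / 26.003
   = 2.6866

2.6866


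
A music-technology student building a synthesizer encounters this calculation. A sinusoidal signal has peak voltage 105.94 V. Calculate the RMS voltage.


RMS voltage for a sinusoidal waveform:
V_rms = V_peak / sqrt(2)
      = 105.94 / 1.414214
      = 74.911 V

74.911 V


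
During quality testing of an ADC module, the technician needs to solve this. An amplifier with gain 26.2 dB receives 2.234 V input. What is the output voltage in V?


Output voltage from dB gain:
V_out = V_in * 10^(gain_dB / 20)
      = 2.234 * 10^(26.2 / 20)
      = 2.234 * 20.417379
      = 45.6124 V

45.6124 V


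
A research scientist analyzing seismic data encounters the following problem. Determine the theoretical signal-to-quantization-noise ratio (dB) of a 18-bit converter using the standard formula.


Theoretical SNR for a full-scale sinusoid:
SNR = 6.02 * N + 1.76
    = 6.02 * 18 + 1.76
    = 108.36 + 1.76
    = 110.12 dB

110.12 dB


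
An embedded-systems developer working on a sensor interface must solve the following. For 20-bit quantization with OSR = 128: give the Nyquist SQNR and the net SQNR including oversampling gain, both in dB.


Step 1 — baseline SQNR at Nyquist:
SQNR_base = 6.02*N + 1.76
          = 6.02*20 + 1.76
          = 122.16 dB

Step 2 — oversampling processing gain:
G = 10*log10(OSR) = 10*log10(128) = 21.07 dB

Step 3 — total:
SQNR_total = 122.16 + 21.07 = 143.23 dB

Base SQNR = 122.16 dB; oversampled SQNR = 143.23 dB


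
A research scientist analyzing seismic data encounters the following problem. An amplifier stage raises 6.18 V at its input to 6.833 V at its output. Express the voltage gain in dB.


Voltage gain in dB:
G = 20 * log10(Vout / Vin)
  = 20 * log10(6.833 / 6.18)
  = 20 * log10(1.105663)
  = 20 * 0.043623
  = 0.87 dB

0.87 dB


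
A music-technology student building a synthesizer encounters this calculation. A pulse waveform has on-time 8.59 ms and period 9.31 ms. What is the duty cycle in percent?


Duty cycle as a percentage:
DC = (t_on / T) * 100
   = (8.59 / 9.31) * 100
   = 0.922664 * 100
   = 92.27 %

92.27 %


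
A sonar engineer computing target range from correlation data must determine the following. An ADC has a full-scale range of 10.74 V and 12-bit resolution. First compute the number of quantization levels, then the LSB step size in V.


Step 1 — number of quantization levels:
L = 2^N = 2^12 = 4096

Step 2 — LSB step size:
delta = Vfs / L
      = 10.74 / 4096
      = 0.00262207 V

Levels = 4096; step size = 0.00262207 V


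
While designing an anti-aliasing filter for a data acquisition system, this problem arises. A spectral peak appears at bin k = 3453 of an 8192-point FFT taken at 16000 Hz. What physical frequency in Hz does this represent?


Frequency of DFT bin k:
f_k = k * fs / N
    = 3453 * 16000 / 8192
    = 55248000 / 8192
    = 6744.141 Hz

6744.141 Hz


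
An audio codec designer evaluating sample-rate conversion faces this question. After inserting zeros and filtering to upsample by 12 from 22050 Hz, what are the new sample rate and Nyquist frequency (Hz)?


Step 1 — output sample rate after interpolation by L:
fs_out = L * fs_in = 12 * 22050 = 264600 Hz

Step 2 — Nyquist frequency of the output stream:
f_Nyq = fs_out / 2 = 264600 / 2 = 132300.0 Hz

fs_out = 264600 Hz; f_Nyquist = 132300.0 Hz


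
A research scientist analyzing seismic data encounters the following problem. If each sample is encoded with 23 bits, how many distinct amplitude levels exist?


Number of quantization levels = 2^N
= 2^23
= 8388608

8388608


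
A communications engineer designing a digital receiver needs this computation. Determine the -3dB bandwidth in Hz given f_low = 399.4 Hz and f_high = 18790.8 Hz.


Bandwidth is the difference of -3dB frequencies:
BW = f_high - f_low
   = 18790.8 - 399.4
   = 18391.4 Hz

18391.4 Hz


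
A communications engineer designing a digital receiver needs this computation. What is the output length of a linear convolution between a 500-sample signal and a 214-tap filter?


Linear convolution output length:
L = N + M - 1
  = 500 + 214 - 1
  = 713 samples

713


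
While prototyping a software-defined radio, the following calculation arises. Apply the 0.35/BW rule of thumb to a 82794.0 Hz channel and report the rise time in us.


Rise time from bandwidth relationship:
tr = 0.35 / BW
   = 0.35 / 82794.0
   = 4.22735947e-06 s
   = 4.2274 us

4.2274 us


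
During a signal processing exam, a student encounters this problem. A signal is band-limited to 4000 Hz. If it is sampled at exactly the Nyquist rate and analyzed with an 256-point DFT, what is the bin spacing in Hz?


Step 1 — Nyquist sampling rate:
fs = 2 * fmax = 2 * 4000 = 8000 Hz

Step 2 — DFT bin spacing:
df = fs / N = 8000 / 256 = 31.25 Hz

31.25 Hz


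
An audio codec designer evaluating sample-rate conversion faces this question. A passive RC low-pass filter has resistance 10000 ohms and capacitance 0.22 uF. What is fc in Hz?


Cutoff frequency of a first-order RC filter:
fc = 1 / (2 * pi * R * C)
C = 0.22 uF = 2.2e-07 F
fc = 1 / (2 * pi * 10000 * 2.2e-07)
   = 1 / 0.013823007675795
   = 72.343156 Hz

72.343156 Hz


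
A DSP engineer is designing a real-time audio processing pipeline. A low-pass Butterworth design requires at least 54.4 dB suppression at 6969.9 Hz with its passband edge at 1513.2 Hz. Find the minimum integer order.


Butterworth filter order formula:
n = log10(10^(A/10) - 1) / (2 * log10(f_stop/f_pass))
10^(54.4/10) - 1 = 275421.8703
f_stop/f_pass = 6969.9 / 1513.2 = 4.6061
n = 4.1005 -> ceil = 5

5


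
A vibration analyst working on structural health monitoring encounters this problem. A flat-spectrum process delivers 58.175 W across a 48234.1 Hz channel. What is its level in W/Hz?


Power spectral density:
PSD = P / BW
    = 58.175 / 48234.1
    = 0.0012061 W/Hz

0.0012061 W/Hz


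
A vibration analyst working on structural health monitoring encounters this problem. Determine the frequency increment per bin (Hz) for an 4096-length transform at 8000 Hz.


DFT frequency resolution:
df = fs / N
   = 8000 / 4096
   = 1.9531 Hz

1.9531 Hz


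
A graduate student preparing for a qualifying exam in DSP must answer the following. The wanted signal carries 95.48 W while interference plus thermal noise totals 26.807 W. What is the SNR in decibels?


SNR in decibels:
SNR = 10 * log10(Ps / Pn)
    = 10 * log10(95.48 / 26.807)
    = 10 * log10(3.5618)
    = 10 * 0.5517
    = 5.52 dB

5.52 dB


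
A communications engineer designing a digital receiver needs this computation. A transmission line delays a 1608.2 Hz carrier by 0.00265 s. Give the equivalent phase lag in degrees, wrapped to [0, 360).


Phase shift from frequency and time delay:
phi = 360 * f * t_delay
    = 360 * 1608.2 * 0.00265
    = 1534.22 degrees
    mod 360 = 94.22 degrees

94.22 degrees


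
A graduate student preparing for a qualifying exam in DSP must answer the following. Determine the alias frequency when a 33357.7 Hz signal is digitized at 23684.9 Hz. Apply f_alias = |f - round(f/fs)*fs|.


Compute the nearest integer multiple of fs to the signal:
n = round(33357.7 / 23684.9) = 1
f_alias = |33357.7 - 1 * 23684.9|
        = |33357.7 - 23684.9|
        = 9672.8 Hz

9672.8


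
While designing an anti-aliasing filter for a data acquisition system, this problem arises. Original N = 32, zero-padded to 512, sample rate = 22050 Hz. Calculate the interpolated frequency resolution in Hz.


Frequency resolution after zero-padding:
N_padded = 32 * 16 = 512
df = fs / N_padded
   = 22050 / 512
   = 43.0664 Hz

43.0664 Hz


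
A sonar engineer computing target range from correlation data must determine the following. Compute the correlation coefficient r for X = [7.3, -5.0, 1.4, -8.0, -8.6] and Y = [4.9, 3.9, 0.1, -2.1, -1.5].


Pearson correlation coefficient (population):
r = cov(X,Y) / (std(X) * std(Y))
Mean X = -2.58, Mean Y = 1.06
Cov(X,Y) = 11.9568
Std(X) = 6.081579, Std(Y) = 2.838027
r = 0.6928

0.6928


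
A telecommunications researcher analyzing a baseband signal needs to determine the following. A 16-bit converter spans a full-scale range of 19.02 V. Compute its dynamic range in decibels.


Dynamic range from full-scale to LSB:
V_min = V_max / 2^bits = 19.02 / 2^16
DR = 20 * log10(V_max / V_min)
   = 20 * log10(2^16)
   = 20 * 16 * log10(2)
   = 96.33 dB

96.33 dB


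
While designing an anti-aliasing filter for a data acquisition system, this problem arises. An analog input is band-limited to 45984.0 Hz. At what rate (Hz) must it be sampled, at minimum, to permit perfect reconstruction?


The Nyquist rate is twice the maximum frequency component.
fs_min = 2 * fmax
      = 2 * 45984.0
      = 91968.0 Hz

91968.0


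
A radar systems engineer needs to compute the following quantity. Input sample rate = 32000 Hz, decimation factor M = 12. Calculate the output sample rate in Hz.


Decimation reduces the sample rate:
fs_out = fs_in / M
       = 32000 / 12
       = 2666.6667 Hz

2666.6667 Hz


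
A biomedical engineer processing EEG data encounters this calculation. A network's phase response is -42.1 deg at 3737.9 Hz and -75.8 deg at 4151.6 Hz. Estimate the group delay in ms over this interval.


Group delay from phase difference:
tau = -d(phi)/d(omega)
d(phi) = -33.7 deg = -0.588176 rad
d(omega) = 2*pi*(4151.6 - 3737.9) = 2599.3538 rad/s
tau = -(-0.588176) / 2599.3538
    = 0.2263 ms

0.2263 ms


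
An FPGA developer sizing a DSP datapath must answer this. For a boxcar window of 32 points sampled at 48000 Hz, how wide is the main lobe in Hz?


Main lobe width for a rectangular window:
Width = 2 * fs / N
      = 2 * 48000 / 32
      = 96000 / 32
      = 3000.0 Hz

3000.0 Hz


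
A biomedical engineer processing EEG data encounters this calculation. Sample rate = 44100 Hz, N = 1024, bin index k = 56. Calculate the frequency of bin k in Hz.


Frequency of DFT bin k:
f_k = k * fs / N
    = 56 * 44100 / 1024
    = 2469600 / 1024
    = 2411.719 Hz

2411.719 Hz


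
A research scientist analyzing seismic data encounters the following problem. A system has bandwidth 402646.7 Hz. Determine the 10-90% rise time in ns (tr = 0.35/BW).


Rise time from bandwidth relationship:
tr = 0.35 / BW
   = 0.35 / 402646.7
   = 8.692484006e-07 s
   = 869.2484 ns

869.2484 ns


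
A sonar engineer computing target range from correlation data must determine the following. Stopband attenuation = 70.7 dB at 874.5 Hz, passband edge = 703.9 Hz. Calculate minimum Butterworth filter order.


Butterworth filter order formula:
n = log10(10^(A/10) - 1) / (2 * log10(f_stop/f_pass))
10^(70.7/10) - 1 = 11748974.5494
f_stop/f_pass = 874.5 / 703.9 = 1.2424
n = 37.5071 -> ceil = 38

38


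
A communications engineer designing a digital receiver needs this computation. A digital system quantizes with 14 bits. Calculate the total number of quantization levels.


Number of quantization levels = 2^N
= 2^14
= 16384

16384


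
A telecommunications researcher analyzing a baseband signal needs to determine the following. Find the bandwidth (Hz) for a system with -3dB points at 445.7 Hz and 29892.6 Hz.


Bandwidth is the difference of -3dB frequencies:
BW = f_high - f_low
   = 29892.6 - 445.7
   = 29446.9 Hz

29446.9 Hz


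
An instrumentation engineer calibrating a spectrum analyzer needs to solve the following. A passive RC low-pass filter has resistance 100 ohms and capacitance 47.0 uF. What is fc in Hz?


Cutoff frequency of a first-order RC filter:
fc = 1 / (2 * pi * R * C)
C = 47.0 uF = 4.7e-05 F
fc = 1 / (2 * pi * 100 * 4.7e-05)
   = 1 / 0.029530970943744
   = 33.862754 Hz

33.862754 Hz


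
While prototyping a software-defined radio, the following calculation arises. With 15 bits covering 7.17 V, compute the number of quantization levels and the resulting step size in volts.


Step 1 — number of quantization levels:
L = 2^N = 2^15 = 32768

Step 2 — LSB step size:
delta = Vfs / L
      = 7.17 / 32768
      = 0.00021881 V

Levels = 32768; step size = 0.00021881 V


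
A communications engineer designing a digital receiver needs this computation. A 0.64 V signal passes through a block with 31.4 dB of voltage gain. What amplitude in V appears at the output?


Output voltage from dB gain:
V_out = V_in * 10^(gain_dB / 20)
      = 0.64 * 10^(31.4 / 20)
      = 0.64 * 37.153523
      = 23.7783 V

23.7783 V


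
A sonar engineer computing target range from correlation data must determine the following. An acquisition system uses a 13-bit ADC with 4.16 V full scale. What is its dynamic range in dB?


Dynamic range from full-scale to LSB:
V_min = V_max / 2^bits = 4.16 / 2^13
DR = 20 * log10(V_max / V_min)
   = 20 * log10(2^13)
   = 20 * 13 * log10(2)
   = 78.27 dB

78.27 dB


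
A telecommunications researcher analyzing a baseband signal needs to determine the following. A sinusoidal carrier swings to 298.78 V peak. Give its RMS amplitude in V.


RMS voltage for a sinusoidal waveform:
V_rms = V_peak / sqrt(2)
      = 298.78 / 1.414214
      = 211.269 V

211.269 V


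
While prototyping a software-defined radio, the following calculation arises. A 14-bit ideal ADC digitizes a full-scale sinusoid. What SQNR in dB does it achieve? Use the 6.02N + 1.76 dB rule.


Theoretical SNR for a full-scale sinusoid:
SNR = 6.02 * N + 1.76
    = 6.02 * 14 + 1.76
    = 84.28 + 1.76
    = 86.04 dB

86.04 dB


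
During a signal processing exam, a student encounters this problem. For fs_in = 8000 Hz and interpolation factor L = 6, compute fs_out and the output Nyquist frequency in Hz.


Step 1 — output sample rate after interpolation by L:
fs_out = L * fs_in = 6 * 8000 = 48000 Hz

Step 2 — Nyquist frequency of the output stream:
f_Nyq = fs_out / 2 = 48000 / 2 = 24000.0 Hz

fs_out = 48000 Hz; f_Nyquist = 24000.0 Hz


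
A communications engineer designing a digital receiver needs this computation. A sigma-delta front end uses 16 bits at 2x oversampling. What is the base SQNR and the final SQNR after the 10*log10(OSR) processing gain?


Step 1 — baseline SQNR at Nyquist:
SQNR_base = 6.02*N + 1.76
          = 6.02*16 + 1.76
          = 98.08 dB

Step 2 — oversampling processing gain:
G = 10*log10(OSR) = 10*log10(2) = 3.01 dB

Step 3 — total:
SQNR_total = 98.08 + 3.01 = 101.09 dB

Base SQNR = 98.08 dB; oversampled SQNR = 101.09 dB


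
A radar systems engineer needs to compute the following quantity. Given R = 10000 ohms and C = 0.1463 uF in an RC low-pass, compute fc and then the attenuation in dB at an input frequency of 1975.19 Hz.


Step 1 — cutoff frequency:
fc = 1 / (2*pi*R*C)
C = 0.1463 uF = 1.463e-07 F
fc = 1 / (2*pi*10000*1.463e-07)
   = 108.787 Hz

Step 2 — magnitude at f = 1975.19 Hz:
|H(f)| = 1 / sqrt(1 + (f/fc)^2)
f/fc = 1975.19 / 108.787 = 18.156489
|H| = 1 / sqrt(1 + 329.658093) = 0.0549934
|H|_dB = 20*log10(0.0549934) = -25.19 dB

fc = 108.787 Hz; |H(1975.19 Hz)| = -25.19 dB


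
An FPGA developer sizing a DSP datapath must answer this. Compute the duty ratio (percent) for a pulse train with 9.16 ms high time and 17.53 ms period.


Duty cycle as a percentage:
DC = (t_on / T) * 100
   = (9.16 / 17.53) * 100
   = 0.522533 * 100
   = 52.25 %

52.25 %


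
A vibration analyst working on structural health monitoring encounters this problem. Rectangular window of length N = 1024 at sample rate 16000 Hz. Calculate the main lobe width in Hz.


Main lobe width for a rectangular window:
Width = 2 * fs / N
      = 2 * 16000 / 1024
      = 32000 / 1024
      = 31.25 Hz

31.25 Hz


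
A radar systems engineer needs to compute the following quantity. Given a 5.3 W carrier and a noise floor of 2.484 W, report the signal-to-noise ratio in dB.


SNR in decibels:
SNR = 10 * log10(Ps / Pn)
    = 10 * log10(5.3 / 2.484)
    = 10 * log10(2.1337)
    = 10 * 0.3291
    = 3.29 dB

3.29 dB


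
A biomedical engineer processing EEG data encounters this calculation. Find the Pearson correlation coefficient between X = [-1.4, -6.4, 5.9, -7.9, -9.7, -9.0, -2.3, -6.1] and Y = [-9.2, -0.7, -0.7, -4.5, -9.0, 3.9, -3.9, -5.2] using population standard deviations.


Pearson correlation coefficient (population):
r = cov(X,Y) / (std(X) * std(Y))
Mean X = -4.6125, Mean Y = -3.6625
Cov(X,Y) = 0.815469
Std(X) = 4.8416, Std(Y) = 4.13852
r = 0.0407

0.0407


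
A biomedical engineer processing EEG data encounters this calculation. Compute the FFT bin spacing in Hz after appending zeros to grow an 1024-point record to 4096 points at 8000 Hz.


Frequency resolution after zero-padding:
N_padded = 1024 * 4 = 4096
df = fs / N_padded
   = 8000 / 4096
   = 1.9531 Hz

1.9531 Hz


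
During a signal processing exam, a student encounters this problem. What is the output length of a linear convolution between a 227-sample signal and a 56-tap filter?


Linear convolution output length:
L = N + M - 1
  = 227 + 56 - 1
  = 282 samples

282


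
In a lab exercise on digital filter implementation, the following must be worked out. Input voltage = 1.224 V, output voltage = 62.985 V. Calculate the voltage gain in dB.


Voltage gain in dB:
G = 20 * log10(Vout / Vin)
  = 20 * log10(62.985 / 1.224)
  = 20 * log10(51.458333)
  = 20 * 1.711456
  = 34.23 dB

34.23 dB


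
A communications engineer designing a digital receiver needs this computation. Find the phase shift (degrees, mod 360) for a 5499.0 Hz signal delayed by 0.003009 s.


Phase shift from frequency and time delay:
phi = 360 * f * t_delay
    = 360 * 5499.0 * 0.003009
    = 5956.74 degrees
    mod 360 = 196.74 degrees

196.74 degrees


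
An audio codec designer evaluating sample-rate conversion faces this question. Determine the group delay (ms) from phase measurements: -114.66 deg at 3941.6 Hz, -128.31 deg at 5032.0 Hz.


Group delay from phase difference:
tau = -d(phi)/d(omega)
d(phi) = -13.65 deg = -0.238237 rad
d(omega) = 2*pi*(5032.0 - 3941.6) = 6851.1853 rad/s
tau = -(-0.238237) / 6851.1853
    = 0.0348 ms

0.0348 ms
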